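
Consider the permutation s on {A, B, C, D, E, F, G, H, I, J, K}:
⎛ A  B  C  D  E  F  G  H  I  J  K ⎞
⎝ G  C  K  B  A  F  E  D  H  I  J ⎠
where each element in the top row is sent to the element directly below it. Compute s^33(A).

Tracing A → G → … returns to A after 3 steps, so A lies in a 3-cycle (A, G, E).
Since the cycle has length 3, s^33 acts on it the same as s^0 (33 mod 3 = 0).
So s^33(A) = A.

A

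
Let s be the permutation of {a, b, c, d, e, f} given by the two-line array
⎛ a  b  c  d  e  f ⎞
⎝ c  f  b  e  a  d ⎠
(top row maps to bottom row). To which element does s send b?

The entry below b in the array is f, so s(b) = f.

f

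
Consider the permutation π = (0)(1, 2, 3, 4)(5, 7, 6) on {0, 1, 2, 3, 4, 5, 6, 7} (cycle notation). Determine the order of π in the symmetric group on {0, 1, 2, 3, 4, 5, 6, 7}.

The disjoint cycles have lengths 4, 3, 1.
The order is lcm(4, 3) = 12.

12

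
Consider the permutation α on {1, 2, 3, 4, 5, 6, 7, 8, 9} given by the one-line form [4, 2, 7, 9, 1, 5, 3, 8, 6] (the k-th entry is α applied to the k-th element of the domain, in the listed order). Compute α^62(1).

9

Tracing 1 → 4 → … returns to 1 after 5 steps, so 1 lies in a 5-cycle (1, 4, 9, 6, 5).
Powers repeat with period 5 on this cycle, and 62 mod 5 = 2, so α^62(1) = α^2(1).
Stepping 2 places around the cycle: 1 → 4 → 9.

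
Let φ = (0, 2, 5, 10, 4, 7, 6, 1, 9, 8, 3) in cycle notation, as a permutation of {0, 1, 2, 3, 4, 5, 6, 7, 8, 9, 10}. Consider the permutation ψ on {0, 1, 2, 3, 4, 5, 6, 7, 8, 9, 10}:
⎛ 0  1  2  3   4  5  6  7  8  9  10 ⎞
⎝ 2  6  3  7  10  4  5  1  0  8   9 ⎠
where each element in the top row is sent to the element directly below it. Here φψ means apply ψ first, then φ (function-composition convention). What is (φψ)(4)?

4

First apply ψ: ψ(4) = 10, then φ(10) = 4. Thus (φψ)(4) = 4.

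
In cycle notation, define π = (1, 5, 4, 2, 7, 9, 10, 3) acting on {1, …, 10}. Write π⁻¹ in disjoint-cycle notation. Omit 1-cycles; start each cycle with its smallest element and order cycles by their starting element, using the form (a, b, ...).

If π sends a → b within a cycle, π⁻¹ sends b → a; equivalently, reverse each cycle.
After reversing and putting each cycle's least element first, π⁻¹ = (1, 3, 10, 9, 7, 2, 4, 5).

(1, 3, 10, 9, 7, 2, 4, 5)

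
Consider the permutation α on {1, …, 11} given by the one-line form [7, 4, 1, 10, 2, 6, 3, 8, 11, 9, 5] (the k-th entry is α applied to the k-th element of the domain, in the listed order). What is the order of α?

6

Decomposing into disjoint cycles gives cycle lengths 6, 3, 1, 1.
Since disjoint cycles commute, ord(α) = lcm(6, 3) = 6.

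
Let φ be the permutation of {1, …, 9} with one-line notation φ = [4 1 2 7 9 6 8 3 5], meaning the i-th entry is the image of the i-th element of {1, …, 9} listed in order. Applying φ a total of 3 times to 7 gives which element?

Tracing 7 → 8 → … returns to 7 after 6 steps, so 7 lies in a 6-cycle (1 4 7 8 3 2).
Stepping 3 places around the cycle: 7 → 8 → 3 → 2.

2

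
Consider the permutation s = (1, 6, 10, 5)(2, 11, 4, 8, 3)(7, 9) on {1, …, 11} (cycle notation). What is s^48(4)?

4 lies in the 5-cycle (2, 11, 4, 8, 3).
Powers repeat with period 5 on this cycle, and 48 mod 5 = 3, so s^48(4) = s^3(4).
Advancing 3 steps from 4: 4 → 8 → 3 → 2.

2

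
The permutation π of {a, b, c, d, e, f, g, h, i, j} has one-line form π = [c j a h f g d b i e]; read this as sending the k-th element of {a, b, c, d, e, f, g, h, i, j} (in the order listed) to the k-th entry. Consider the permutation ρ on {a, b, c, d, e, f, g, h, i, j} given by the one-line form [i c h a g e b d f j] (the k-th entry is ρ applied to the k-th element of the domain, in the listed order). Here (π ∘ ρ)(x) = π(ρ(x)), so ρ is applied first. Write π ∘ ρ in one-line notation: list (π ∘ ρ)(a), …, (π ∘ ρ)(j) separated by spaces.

i a b c d f j h g e

Chase each element through ρ then π: a → i → i; b → c → a; c → h → b; d → a → c; e → g → d; f → e → f; g → b → j; h → d → h; i → f → g; j → j → e.
So π ∘ ρ in one-line form is i a b c d f j h g e.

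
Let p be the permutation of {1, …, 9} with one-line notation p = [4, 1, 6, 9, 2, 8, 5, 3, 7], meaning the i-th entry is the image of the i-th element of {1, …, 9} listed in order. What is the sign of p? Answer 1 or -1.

In disjoint-cycle form the cycle lengths are 6, 3.
A cycle is odd iff its length is even; p has 1 even-length cycle, so sgn(p) = (−1)^1 and p is odd.

-1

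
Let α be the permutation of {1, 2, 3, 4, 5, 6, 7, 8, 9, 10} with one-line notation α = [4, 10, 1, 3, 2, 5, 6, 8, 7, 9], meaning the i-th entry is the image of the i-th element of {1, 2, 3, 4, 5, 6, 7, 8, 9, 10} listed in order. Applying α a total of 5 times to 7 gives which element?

Tracing 7 → 6 → … returns to 7 after 6 steps, so 7 lies in a 6-cycle (2 10 9 7 6 5).
Advancing 5 steps from 7: 7 → 6 → 5 → 2 → 10 → 9.

9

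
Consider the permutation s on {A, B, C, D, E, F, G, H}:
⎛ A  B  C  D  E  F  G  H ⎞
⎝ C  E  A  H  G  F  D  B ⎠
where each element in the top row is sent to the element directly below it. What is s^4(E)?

Tracing E → G → … returns to E after 5 steps, so E lies in a 5-cycle (B E G D H).
Advancing 4 steps from E: E → G → D → H → B.

B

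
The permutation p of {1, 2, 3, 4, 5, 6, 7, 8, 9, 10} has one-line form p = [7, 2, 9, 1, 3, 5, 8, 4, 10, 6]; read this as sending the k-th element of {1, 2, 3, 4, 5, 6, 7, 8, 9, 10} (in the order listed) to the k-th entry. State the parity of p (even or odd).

odd

In disjoint-cycle form the cycle lengths are 5, 4, 1.
A cycle of length ℓ contributes ℓ−1 transpositions, so p is a product of 4 + 3 = 7 transpositions — odd.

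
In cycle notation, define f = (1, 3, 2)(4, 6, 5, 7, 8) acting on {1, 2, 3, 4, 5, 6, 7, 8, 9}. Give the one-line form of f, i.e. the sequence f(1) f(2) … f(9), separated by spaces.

3 1 2 6 7 5 8 4 9

Reading each image from the cycles: 1↦3, 2↦1, 3↦2, 4↦6, 5↦7, 6↦5, 7↦8, 8↦4, 9↦9.
So the one-line form is 3 1 2 6 7 5 8 4 9.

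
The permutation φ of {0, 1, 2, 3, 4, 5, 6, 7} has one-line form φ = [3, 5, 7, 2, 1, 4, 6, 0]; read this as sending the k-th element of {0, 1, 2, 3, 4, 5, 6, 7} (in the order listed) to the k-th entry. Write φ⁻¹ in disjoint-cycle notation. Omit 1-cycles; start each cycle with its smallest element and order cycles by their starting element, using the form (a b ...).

First write φ in disjoint cycles: (0 3 2 7)(1 5 4).
The inverse reverses every cycle; in canonical form, φ⁻¹ = (0 7 2 3)(1 4 5).

(0 7 2 3)(1 4 5)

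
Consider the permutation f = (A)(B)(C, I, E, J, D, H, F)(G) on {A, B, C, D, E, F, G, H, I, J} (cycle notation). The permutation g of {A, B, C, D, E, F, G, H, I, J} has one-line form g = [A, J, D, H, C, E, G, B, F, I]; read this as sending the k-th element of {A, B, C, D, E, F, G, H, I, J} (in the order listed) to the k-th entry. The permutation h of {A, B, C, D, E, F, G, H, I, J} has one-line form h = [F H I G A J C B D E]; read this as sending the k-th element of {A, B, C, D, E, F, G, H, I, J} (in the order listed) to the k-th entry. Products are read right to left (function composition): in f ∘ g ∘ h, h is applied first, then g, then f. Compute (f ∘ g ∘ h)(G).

H

(f ∘ g ∘ h)(G) = f(g(h(G))). h(G) = C, then g(C) = D, then f(D) = H, so the result is H.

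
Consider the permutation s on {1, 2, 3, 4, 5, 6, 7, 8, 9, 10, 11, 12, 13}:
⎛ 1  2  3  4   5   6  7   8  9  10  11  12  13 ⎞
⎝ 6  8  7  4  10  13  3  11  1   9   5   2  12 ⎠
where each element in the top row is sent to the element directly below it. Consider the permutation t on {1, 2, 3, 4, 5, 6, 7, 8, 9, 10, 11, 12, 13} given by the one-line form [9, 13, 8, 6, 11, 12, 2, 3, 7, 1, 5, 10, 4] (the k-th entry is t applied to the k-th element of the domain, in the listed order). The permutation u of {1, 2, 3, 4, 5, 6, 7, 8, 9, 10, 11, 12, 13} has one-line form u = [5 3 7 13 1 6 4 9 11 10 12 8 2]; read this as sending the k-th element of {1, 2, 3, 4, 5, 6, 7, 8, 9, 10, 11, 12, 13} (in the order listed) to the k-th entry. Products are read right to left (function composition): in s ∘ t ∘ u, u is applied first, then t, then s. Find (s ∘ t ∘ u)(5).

1

Apply the permutations in order: u(5) = 1, then t(1) = 9, then s(9) = 1. So (s ∘ t ∘ u)(5) = 1.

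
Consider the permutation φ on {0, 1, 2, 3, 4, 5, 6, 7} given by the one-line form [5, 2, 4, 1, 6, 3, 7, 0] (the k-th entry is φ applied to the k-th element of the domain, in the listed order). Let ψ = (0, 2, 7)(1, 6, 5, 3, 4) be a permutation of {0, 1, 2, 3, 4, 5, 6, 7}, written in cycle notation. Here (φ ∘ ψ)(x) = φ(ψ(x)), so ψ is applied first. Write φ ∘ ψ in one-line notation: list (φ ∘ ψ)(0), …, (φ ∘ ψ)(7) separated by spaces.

For each element, apply ψ then φ: 0 → 2 → 4; 1 → 6 → 7; 2 → 7 → 0; 3 → 4 → 6; 4 → 1 → 2; 5 → 3 → 1; 6 → 5 → 3; 7 → 0 → 5.
Collecting the images, φ ∘ ψ = [4 7 0 6 2 1 3 5].

4 7 0 6 2 1 3 5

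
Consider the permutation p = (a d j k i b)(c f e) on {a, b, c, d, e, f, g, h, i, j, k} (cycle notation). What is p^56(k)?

b

k lies in the 6-cycle (a d j k i b).
Since the cycle has length 6, p^56 acts on it the same as p^2 (56 mod 6 = 2).
Stepping 2 places around the cycle: k → i → b.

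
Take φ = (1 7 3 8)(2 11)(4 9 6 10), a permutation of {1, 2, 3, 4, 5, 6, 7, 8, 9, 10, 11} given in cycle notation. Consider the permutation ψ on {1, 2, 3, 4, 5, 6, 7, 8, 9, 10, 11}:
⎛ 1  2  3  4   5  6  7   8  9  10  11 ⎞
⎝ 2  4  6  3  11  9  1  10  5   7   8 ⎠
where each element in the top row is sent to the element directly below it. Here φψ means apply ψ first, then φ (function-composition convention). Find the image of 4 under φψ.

First apply ψ: ψ(4) = 3, then φ(3) = 8. Thus (φψ)(4) = 8.

8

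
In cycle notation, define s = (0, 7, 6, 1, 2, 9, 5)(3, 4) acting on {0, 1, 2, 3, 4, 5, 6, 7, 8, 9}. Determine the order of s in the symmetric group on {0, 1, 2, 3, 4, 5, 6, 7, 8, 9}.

The disjoint cycles have lengths 7, 2, 1.
The order is lcm(7, 2) = 14.

14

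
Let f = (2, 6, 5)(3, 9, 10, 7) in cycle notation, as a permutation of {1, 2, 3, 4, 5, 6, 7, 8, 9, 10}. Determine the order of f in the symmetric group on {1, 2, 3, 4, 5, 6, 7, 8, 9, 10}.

12

The cycle type of f is (4, 3, 1, 1, 1).
Since disjoint cycles commute, ord(f) = lcm(4, 3) = 12.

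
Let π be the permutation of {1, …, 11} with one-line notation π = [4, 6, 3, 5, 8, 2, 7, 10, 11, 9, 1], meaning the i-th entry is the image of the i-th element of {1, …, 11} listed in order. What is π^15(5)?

8

Tracing 5 → 8 → … returns to 5 after 7 steps, so 5 lies in a 7-cycle (1 4 5 8 10 9 11).
Since the cycle has length 7, π^15 acts on it the same as π^1 (15 mod 7 = 1).
Advancing 1 step from 5: 5 → 8.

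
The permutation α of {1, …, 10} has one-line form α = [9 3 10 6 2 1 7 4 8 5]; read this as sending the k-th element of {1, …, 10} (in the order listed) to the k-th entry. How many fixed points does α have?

1

The fixed points (elements with α(x) = x) are {7}, so there is 1.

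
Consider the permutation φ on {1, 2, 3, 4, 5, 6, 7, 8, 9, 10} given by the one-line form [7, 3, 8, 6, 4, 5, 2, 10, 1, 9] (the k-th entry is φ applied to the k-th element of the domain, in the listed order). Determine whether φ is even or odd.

In disjoint-cycle form the cycle lengths are 7, 3.
A cycle is odd iff its length is even; φ has 0 even-length cycles, so sgn(φ) = (−1)^0 and φ is even.

even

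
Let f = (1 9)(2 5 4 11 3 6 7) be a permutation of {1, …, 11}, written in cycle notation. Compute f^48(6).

6 lies in the 7-cycle (2 5 4 11 3 6 7).
Powers repeat with period 7 on this cycle, and 48 mod 7 = 6, so f^48(6) = f^6(6).
Advancing 6 steps from 6: 6 → 7 → 2 → 5 → 4 → 11 → 3.

3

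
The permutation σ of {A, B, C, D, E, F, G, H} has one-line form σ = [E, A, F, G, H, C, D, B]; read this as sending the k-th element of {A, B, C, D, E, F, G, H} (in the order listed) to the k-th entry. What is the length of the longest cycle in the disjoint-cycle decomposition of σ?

Decomposing into disjoint cycles gives (A, E, H, B)(C, F)(D, G); the longest has length 4.

4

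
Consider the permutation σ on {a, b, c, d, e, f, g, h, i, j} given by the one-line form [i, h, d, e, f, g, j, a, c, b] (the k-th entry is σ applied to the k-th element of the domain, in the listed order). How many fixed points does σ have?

0

No element satisfies σ(x) = x, so there are 0 fixed points.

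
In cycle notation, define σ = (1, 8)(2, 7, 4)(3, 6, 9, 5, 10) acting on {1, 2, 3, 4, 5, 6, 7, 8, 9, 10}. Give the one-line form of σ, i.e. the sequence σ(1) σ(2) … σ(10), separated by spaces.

8 7 6 2 10 9 4 1 5 3

Each element maps to the next entry in its cycle (wrapping to the front): 1↦8, 2↦7, 3↦6, 4↦2, 5↦10, 6↦9, 7↦4, 8↦1, 9↦5, 10↦3.
Listing these in domain order gives 8 7 6 2 10 9 4 1 5 3.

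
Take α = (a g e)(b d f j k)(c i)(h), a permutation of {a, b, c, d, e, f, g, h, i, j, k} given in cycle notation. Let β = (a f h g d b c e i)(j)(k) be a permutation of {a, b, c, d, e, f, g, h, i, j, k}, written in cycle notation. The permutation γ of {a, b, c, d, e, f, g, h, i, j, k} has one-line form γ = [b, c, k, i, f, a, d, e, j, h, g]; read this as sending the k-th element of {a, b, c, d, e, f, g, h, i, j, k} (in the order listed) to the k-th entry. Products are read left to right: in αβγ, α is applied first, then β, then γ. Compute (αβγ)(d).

(αβγ)(d) = γ(β(α(d))). α(d) = f, then β(f) = h, then γ(h) = e, so the result is e.

e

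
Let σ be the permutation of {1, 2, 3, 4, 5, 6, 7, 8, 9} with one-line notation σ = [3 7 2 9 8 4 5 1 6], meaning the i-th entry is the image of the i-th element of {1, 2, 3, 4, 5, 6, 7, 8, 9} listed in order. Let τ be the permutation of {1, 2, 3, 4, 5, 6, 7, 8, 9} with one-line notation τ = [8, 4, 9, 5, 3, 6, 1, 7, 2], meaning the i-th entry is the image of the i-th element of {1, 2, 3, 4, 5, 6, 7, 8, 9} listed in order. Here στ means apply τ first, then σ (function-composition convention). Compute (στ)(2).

9

First apply τ: τ(2) = 4, then σ(4) = 9. Thus (στ)(2) = 9.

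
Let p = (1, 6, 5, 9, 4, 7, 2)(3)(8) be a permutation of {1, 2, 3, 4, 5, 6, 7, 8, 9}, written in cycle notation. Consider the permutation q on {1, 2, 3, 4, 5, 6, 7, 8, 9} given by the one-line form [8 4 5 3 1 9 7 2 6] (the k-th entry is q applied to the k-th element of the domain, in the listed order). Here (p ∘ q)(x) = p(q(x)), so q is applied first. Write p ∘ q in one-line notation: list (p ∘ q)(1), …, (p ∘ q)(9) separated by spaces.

8 7 9 3 6 4 2 1 5

Chase each element through q then p: 1 → 8 → 8; 2 → 4 → 7; 3 → 5 → 9; 4 → 3 → 3; 5 → 1 → 6; 6 → 9 → 4; 7 → 7 → 2; 8 → 2 → 1; 9 → 6 → 5.
So p ∘ q in one-line form is 8 7 9 3 6 4 2 1 5.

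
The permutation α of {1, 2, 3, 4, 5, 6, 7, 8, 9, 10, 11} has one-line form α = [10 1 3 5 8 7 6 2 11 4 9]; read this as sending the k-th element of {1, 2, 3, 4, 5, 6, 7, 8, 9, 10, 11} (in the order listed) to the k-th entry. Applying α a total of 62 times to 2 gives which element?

Tracing 2 → 1 → … returns to 2 after 6 steps, so 2 lies in a 6-cycle (1 10 4 5 8 2).
Since the cycle has length 6, α^62 acts on it the same as α^2 (62 mod 6 = 2).
Stepping 2 places around the cycle: 2 → 1 → 10.

10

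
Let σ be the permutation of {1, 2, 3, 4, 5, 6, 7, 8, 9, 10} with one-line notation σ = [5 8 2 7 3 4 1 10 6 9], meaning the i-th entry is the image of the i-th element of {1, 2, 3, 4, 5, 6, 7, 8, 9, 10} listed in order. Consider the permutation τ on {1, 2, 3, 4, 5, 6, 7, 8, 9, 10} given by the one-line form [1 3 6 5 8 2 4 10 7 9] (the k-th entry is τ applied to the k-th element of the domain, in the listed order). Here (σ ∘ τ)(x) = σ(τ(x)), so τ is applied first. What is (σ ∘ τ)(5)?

(σ ∘ τ)(5) = σ(τ(5)). τ(5) = 8, then σ(8) = 10. So (σ ∘ τ)(5) = 10.

10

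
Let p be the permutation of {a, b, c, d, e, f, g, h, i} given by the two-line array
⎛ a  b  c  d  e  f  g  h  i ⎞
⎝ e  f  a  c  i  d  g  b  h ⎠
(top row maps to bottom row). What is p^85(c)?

b

Tracing c → a → … returns to c after 8 steps, so c lies in an 8-cycle (a e i h b f d c).
Powers repeat with period 8 on this cycle, and 85 mod 8 = 5, so p^85(c) = p^5(c).
Advancing 5 steps from c: c → a → e → i → h → b.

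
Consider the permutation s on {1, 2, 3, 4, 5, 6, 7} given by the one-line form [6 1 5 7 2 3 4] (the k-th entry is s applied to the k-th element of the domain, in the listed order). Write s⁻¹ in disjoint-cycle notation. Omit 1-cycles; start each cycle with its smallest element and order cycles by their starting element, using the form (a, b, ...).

The cycle decomposition of s is (1, 6, 3, 5, 2)(4, 7).
The inverse reverses every cycle; in canonical form, s⁻¹ = (1, 2, 5, 3, 6)(4, 7).

(1, 2, 5, 3, 6)(4, 7)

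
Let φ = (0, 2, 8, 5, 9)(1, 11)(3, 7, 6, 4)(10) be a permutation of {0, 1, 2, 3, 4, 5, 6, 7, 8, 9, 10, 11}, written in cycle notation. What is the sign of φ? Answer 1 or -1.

1

The cycle lengths are 5, 4, 2, 1.
A cycle is odd iff its length is even; φ has 2 even-length cycles, so sgn(φ) = (−1)^2 and φ is even.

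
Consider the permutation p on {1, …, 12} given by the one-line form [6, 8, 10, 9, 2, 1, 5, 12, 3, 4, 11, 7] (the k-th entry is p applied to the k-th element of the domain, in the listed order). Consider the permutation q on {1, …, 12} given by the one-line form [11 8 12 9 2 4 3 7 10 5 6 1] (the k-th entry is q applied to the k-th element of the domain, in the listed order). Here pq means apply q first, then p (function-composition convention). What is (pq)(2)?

(pq)(2) = p(q(2)). q(2) = 8, then p(8) = 12. So (pq)(2) = 12.

12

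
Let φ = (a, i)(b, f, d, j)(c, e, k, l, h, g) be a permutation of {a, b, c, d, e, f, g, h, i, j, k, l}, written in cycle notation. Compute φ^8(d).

d lies in the 4-cycle (b, f, d, j).
Powers repeat with period 4 on this cycle, and 8 mod 4 = 0, so φ^8(d) = φ^0(d).
So φ^8(d) = d.

d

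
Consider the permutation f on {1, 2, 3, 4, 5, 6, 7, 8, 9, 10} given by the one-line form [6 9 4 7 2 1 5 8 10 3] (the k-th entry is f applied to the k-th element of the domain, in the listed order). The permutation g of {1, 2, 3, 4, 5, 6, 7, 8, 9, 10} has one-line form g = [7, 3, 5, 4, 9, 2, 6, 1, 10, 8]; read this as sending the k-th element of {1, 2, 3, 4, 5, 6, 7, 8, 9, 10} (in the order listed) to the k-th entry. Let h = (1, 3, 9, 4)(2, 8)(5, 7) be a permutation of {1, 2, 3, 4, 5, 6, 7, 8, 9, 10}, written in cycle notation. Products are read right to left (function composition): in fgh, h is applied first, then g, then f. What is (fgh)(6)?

9

Apply the permutations in order: h(6) = 6, then g(6) = 2, then f(2) = 9. So (fgh)(6) = 9.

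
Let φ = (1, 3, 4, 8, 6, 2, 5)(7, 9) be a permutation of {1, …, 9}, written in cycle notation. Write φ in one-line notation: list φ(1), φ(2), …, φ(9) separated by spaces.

3 5 4 8 1 2 9 6 7

Reading each image from the cycles: 1→3, 2→5, 3→4, 4→8, 5→1, 6→2, 7→9, 8→6, 9→7.
Listing these in domain order gives 3 5 4 8 1 2 9 6 7.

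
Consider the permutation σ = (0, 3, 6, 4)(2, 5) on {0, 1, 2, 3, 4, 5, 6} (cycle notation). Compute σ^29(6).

6 lies in the 4-cycle (0, 3, 6, 4).
On a 4-cycle, σ^4 is the identity, so σ^29 = σ^1 there (29 ≡ 1 mod 4).
Stepping 1 place around the cycle: 6 → 4.

4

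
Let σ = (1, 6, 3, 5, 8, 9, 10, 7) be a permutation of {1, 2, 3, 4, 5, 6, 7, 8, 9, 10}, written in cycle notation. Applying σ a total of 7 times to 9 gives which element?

9 lies in the 8-cycle (1, 6, 3, 5, 8, 9, 10, 7).
Advancing 7 steps from 9: 9 → 10 → 7 → 1 → 6 → 3 → 5 → 8.

8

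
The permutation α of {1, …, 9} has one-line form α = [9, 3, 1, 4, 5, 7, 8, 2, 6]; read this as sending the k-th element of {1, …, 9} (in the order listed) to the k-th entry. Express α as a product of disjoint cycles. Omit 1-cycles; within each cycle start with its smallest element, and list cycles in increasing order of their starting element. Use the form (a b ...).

From 1: 1 → 9 → 6 → 7 → 8 → 2 → 3 → 1, closing the cycle (1 9 6 7 8 2 3).
Continuing from each remaining unvisited element yields (1 9 6 7 8 2 3).

(1 9 6 7 8 2 3)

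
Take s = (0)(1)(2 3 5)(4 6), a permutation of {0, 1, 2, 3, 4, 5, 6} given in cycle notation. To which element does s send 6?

6 appears in (4 6); the next entry (wrapping around) is 4.

4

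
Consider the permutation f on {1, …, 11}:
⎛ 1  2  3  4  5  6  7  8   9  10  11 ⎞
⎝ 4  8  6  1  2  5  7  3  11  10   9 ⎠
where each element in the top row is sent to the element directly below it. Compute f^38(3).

Tracing 3 → 6 → … returns to 3 after 5 steps, so 3 lies in a 5-cycle (2, 8, 3, 6, 5).
Since the cycle has length 5, f^38 acts on it the same as f^3 (38 mod 5 = 3).
Stepping 3 places around the cycle: 3 → 6 → 5 → 2.

2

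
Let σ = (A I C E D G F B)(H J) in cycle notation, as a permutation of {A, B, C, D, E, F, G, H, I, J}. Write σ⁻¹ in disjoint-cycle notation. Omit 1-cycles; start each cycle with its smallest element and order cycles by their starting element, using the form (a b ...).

If σ sends a → b within a cycle, σ⁻¹ sends b → a; equivalently, reverse each cycle.
Reversing each cycle of σ and rotating so the smallest element leads gives (A B F G D E C I)(H J).

(A B F G D E C I)(H J)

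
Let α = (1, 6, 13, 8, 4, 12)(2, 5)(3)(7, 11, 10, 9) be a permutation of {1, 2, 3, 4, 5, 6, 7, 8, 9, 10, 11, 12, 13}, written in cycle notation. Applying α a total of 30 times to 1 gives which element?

1 lies in the 6-cycle (1, 6, 13, 8, 4, 12).
Powers repeat with period 6 on this cycle, and 30 mod 6 = 0, so α^30(1) = α^0(1).
So α^30(1) = 1.

1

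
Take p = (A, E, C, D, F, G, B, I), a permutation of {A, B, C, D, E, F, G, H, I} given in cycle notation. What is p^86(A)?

B

A lies in the 8-cycle (A, E, C, D, F, G, B, I).
On an 8-cycle, p^8 is the identity, so p^86 = p^6 there (86 ≡ 6 mod 8).
Advancing 6 steps from A: A → E → C → D → F → G → B.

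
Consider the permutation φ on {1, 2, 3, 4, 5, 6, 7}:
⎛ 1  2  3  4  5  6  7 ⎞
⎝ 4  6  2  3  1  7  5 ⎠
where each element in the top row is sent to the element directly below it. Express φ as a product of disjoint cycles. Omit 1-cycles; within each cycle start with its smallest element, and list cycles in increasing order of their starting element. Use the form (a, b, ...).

(1, 4, 3, 2, 6, 7, 5)

From 1: 1 → 4 → 3 → 2 → 6 → 7 → 5 → 1, closing the cycle (1, 4, 3, 2, 6, 7, 5).
Continuing from each remaining unvisited element yields (1, 4, 3, 2, 6, 7, 5).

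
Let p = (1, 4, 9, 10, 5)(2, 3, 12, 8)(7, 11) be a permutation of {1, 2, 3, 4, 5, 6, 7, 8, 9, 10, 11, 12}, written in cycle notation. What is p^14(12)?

12 lies in the 4-cycle (2, 3, 12, 8).
On a 4-cycle, p^4 is the identity, so p^14 = p^2 there (14 ≡ 2 mod 4).
Stepping 2 places around the cycle: 12 → 8 → 2.

2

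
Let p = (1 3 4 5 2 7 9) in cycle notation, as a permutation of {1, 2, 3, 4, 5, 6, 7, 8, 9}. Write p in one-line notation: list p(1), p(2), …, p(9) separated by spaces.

Image by image: 1↦3, 2↦7, 3↦4, 4↦5, 5↦2, 6↦6, 7↦9, 8↦8, 9↦1.
Listing these in domain order gives 3 7 4 5 2 6 9 8 1.

3 7 4 5 2 6 9 8 1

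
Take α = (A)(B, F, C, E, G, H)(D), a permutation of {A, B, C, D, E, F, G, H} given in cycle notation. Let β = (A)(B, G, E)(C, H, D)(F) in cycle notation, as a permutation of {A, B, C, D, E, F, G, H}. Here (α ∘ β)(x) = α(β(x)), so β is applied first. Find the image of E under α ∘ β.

F

First apply β: β(E) = B, then α(B) = F. Thus (α ∘ β)(E) = F.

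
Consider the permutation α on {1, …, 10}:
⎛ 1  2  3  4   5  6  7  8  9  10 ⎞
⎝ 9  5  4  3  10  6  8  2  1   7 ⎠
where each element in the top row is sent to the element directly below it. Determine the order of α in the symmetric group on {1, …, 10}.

10

The disjoint-cycle form of α has cycle lengths 5, 2, 2, 1.
The order is lcm(5, 2, 2) = 10.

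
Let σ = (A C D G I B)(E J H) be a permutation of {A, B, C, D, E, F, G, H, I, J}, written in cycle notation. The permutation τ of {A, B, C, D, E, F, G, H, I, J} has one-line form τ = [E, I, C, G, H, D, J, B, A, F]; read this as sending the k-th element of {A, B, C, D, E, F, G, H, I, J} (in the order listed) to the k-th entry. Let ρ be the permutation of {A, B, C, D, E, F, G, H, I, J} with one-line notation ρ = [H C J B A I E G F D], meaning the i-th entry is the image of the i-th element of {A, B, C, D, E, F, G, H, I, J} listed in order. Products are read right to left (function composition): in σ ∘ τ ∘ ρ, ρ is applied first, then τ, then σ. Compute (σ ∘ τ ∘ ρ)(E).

J

(σ ∘ τ ∘ ρ)(E) = σ(τ(ρ(E))). ρ(E) = A, then τ(A) = E, then σ(E) = J, so the result is J.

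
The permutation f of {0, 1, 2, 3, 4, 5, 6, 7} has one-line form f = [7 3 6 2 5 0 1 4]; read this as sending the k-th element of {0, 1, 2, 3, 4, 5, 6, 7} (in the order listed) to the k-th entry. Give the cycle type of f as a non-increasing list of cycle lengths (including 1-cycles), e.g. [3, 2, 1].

The disjoint cycles are (0, 7, 4, 5)(1, 3, 2, 6), with lengths 4, 4 in non-increasing order.

[4, 4]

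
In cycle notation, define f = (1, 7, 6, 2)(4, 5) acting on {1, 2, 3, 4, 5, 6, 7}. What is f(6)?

In the cycle (1, 7, 6, 2), 6 is followed by 2, so f(6) = 2.

2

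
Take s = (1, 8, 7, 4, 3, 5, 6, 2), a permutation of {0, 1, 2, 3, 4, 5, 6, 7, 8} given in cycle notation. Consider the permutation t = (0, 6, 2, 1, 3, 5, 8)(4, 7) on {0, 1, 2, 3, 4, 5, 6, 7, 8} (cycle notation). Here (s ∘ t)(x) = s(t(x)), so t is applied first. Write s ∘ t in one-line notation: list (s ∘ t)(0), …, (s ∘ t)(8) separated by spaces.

2 5 8 6 4 7 1 3 0

For each element, apply t then s: 0 → 6 → 2; 1 → 3 → 5; 2 → 1 → 8; 3 → 5 → 6; 4 → 7 → 4; 5 → 8 → 7; 6 → 2 → 1; 7 → 4 → 3; 8 → 0 → 0.
Collecting the images, s ∘ t = [2 5 8 6 4 7 1 3 0].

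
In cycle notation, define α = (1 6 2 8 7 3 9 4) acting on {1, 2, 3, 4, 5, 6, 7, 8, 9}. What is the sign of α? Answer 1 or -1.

The cycle lengths are 8, 1.
A cycle of length ℓ contributes ℓ−1 transpositions, so α is a product of 7 transpositions — odd.

-1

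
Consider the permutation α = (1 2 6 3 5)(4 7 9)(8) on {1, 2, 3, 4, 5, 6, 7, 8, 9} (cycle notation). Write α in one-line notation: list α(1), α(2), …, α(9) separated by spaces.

Image by image: 1→2, 2→6, 3→5, 4→7, 5→1, 6→3, 7→9, 8→8, 9→4.
So the one-line form is 2 6 5 7 1 3 9 8 4.

2 6 5 7 1 3 9 8 4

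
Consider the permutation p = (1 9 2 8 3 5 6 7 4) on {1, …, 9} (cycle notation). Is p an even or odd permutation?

even

The cycle lengths are 9.
A cycle is odd iff its length is even; p has 0 even-length cycles, so sgn(p) = (−1)^0 and p is even.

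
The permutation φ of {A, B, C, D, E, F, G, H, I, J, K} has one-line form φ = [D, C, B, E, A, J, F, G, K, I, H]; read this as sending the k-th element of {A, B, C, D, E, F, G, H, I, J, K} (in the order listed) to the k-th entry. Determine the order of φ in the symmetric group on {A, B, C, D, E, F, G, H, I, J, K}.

6

Writing φ as disjoint cycles, the cycle lengths are 6, 3, 2.
The order is lcm(6, 3, 2) = 6.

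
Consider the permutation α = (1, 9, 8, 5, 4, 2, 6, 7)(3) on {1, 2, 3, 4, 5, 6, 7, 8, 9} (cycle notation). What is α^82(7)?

9

7 lies in the 8-cycle (1, 9, 8, 5, 4, 2, 6, 7).
On an 8-cycle, α^8 is the identity, so α^82 = α^2 there (82 ≡ 2 mod 8).
Stepping 2 places around the cycle: 7 → 1 → 9.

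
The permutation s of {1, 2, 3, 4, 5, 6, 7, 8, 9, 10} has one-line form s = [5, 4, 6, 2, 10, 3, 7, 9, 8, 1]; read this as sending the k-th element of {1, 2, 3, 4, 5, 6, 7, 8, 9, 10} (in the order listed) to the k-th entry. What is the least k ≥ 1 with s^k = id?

6

The disjoint-cycle form of s has cycle lengths 3, 2, 2, 2, 1.
The order of s is the least common multiple of its cycle lengths: lcm(3, 2, 2, 2) = 6.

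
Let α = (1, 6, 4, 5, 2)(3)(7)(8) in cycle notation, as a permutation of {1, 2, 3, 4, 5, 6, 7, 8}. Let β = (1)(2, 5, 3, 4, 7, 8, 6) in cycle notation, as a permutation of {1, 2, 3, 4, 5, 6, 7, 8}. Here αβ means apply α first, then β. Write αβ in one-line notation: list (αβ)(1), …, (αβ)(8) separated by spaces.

2 1 4 3 5 7 8 6

For each element, apply α then β: 1 → 6 → 2; 2 → 1 → 1; 3 → 3 → 4; 4 → 5 → 3; 5 → 2 → 5; 6 → 4 → 7; 7 → 7 → 8; 8 → 8 → 6.
Collecting the images, αβ = [2 1 4 3 5 7 8 6].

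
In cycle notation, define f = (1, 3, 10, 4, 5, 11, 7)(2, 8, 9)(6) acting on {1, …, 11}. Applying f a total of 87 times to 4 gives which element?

4 lies in the 7-cycle (1, 3, 10, 4, 5, 11, 7).
Powers repeat with period 7 on this cycle, and 87 mod 7 = 3, so f^87(4) = f^3(4).
Advancing 3 steps from 4: 4 → 5 → 11 → 7.

7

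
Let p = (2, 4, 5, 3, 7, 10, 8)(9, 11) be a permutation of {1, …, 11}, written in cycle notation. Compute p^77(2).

2

2 lies in the 7-cycle (2, 4, 5, 3, 7, 10, 8).
Powers repeat with period 7 on this cycle, and 77 mod 7 = 0, so p^77(2) = p^0(2).
So p^77(2) = 2.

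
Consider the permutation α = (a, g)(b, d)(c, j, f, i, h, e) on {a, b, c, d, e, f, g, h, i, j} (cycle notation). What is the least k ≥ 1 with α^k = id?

The cycle type of α is (6, 2, 2).
The order is lcm(6, 2, 2) = 6.

6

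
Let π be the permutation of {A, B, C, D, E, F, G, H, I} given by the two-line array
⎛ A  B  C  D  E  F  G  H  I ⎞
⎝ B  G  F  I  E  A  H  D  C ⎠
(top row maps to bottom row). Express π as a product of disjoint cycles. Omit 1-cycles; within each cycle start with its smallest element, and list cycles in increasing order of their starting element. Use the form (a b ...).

Start at A and follow images: A → B → G → H → D → I → C → F → A, giving the cycle (A B G H D I C F).
Repeating from the next unused element and collecting all non-trivial cycles gives (A B G H D I C F).

(A B G H D I C F)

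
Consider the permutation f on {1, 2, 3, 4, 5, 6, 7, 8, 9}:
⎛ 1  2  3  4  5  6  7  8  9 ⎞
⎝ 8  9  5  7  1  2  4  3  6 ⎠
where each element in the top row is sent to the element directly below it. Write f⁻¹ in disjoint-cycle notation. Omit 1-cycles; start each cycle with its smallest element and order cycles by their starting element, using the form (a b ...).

(1 5 3 8)(2 6 9)(4 7)

The cycle decomposition of f is (1 8 3 5)(2 9 6)(4 7).
The inverse reverses every cycle; in canonical form, f⁻¹ = (1 5 3 8)(2 6 9)(4 7).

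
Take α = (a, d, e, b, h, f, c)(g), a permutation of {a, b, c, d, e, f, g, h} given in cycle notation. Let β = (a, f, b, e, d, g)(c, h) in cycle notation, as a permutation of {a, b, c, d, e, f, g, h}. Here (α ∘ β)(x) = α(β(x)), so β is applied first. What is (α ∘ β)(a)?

β(a) = f, then α(f) = c; composing gives (α ∘ β)(a) = c.

c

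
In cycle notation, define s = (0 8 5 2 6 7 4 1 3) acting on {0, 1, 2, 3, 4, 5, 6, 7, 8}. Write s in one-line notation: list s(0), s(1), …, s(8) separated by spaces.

8 3 6 0 1 2 7 4 5

Each element maps to the next entry in its cycle (wrapping to the front): 0↦8, 1↦3, 2↦6, 3↦0, 4↦1, 5↦2, 6↦7, 7↦4, 8↦5.
Listing these in domain order gives 8 3 6 0 1 2 7 4 5.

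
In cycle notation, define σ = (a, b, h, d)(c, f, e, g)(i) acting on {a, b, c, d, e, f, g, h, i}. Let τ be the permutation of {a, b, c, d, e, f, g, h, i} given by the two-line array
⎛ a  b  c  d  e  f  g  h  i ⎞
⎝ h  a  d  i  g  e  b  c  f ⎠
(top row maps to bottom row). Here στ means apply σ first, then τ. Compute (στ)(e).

b

(στ)(e) = τ(σ(e)). σ(e) = g, then τ(g) = b. So (στ)(e) = b.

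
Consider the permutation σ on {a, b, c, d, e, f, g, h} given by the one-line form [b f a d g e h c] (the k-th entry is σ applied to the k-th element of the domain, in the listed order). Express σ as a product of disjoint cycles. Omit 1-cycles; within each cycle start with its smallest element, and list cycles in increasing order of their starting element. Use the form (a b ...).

Iterating σ from a gives a → b → f → e → g → h → c → a; that is the 7-cycle (a b f e g h c).
Continuing from each remaining unvisited element yields (a b f e g h c).

(a b f e g h c)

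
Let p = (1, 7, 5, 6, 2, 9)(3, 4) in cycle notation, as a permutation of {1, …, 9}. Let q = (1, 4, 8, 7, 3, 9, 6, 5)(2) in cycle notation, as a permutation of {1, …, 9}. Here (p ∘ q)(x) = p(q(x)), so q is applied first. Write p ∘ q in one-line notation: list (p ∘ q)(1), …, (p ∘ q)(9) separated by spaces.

Chase each element through q then p: 1 → 4 → 3; 2 → 2 → 9; 3 → 9 → 1; 4 → 8 → 8; 5 → 1 → 7; 6 → 5 → 6; 7 → 3 → 4; 8 → 7 → 5; 9 → 6 → 2.
Collecting the images, p ∘ q = [3 9 1 8 7 6 4 5 2].

3 9 1 8 7 6 4 5 2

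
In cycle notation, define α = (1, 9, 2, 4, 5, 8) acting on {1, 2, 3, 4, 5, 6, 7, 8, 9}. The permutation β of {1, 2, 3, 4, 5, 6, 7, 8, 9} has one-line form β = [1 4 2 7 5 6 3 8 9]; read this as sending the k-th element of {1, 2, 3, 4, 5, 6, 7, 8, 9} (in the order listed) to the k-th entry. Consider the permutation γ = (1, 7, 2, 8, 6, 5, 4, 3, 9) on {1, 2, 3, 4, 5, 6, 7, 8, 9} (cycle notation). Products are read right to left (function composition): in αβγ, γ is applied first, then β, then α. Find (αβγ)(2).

1

(αβγ)(2) = α(β(γ(2))). γ(2) = 8, then β(8) = 8, then α(8) = 1, so the result is 1.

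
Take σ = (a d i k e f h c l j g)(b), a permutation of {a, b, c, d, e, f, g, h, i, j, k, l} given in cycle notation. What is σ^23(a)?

d

a lies in the 11-cycle (a d i k e f h c l j g).
On an 11-cycle, σ^11 is the identity, so σ^23 = σ^1 there (23 ≡ 1 mod 11).
Stepping 1 place around the cycle: a → d.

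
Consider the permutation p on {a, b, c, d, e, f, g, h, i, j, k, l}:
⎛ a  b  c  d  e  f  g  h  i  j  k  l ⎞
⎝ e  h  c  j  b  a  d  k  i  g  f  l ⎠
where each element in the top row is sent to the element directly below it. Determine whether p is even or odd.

odd

In disjoint-cycle form the cycle lengths are 6, 3, 1, 1, 1.
A cycle is odd iff its length is even; p has 1 even-length cycle, so sgn(p) = (−1)^1 and p is odd.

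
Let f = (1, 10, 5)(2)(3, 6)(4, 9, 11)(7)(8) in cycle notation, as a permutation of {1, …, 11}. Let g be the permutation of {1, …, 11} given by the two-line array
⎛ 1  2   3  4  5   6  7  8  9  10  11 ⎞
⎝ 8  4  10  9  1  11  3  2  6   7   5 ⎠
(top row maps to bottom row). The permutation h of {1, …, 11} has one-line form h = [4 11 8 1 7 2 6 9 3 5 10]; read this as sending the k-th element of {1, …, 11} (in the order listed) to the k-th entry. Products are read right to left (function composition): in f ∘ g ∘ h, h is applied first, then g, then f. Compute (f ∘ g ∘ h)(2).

1

(f ∘ g ∘ h)(2) = f(g(h(2))). h(2) = 11, then g(11) = 5, then f(5) = 1, so the result is 1.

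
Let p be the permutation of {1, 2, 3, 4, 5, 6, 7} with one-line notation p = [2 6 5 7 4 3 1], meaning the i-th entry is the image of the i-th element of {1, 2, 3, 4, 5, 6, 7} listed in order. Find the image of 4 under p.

7

4 is element number 4 of the domain, and entry number 4 of the one-line form is 7, so p(4) = 7.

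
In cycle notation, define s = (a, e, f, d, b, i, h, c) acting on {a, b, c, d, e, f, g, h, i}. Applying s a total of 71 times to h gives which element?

h lies in the 8-cycle (a, e, f, d, b, i, h, c).
Since the cycle has length 8, s^71 acts on it the same as s^7 (71 mod 8 = 7).
Advancing 7 steps from h: h → c → a → e → f → d → b → i.

i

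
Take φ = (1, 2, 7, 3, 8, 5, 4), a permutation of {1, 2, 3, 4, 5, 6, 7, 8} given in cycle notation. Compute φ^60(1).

1 lies in the 7-cycle (1, 2, 7, 3, 8, 5, 4).
Since the cycle has length 7, φ^60 acts on it the same as φ^4 (60 mod 7 = 4).
Stepping 4 places around the cycle: 1 → 2 → 7 → 3 → 8.

8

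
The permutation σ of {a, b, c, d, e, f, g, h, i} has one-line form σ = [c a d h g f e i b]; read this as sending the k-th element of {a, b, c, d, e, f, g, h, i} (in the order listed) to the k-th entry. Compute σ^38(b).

Tracing b → a → … returns to b after 6 steps, so b lies in a 6-cycle (a c d h i b).
Since the cycle has length 6, σ^38 acts on it the same as σ^2 (38 mod 6 = 2).
Advancing 2 steps from b: b → a → c.

c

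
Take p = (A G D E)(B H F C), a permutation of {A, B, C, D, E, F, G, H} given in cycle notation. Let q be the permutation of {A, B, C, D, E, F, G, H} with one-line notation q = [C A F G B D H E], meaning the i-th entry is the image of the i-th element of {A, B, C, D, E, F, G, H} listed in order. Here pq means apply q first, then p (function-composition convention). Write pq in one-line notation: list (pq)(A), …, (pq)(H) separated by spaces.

B G C D H E F A

(pq)(x) = p(q(x)). Computing each image: p(q(A)) = p(C) = B, p(q(B)) = p(A) = G, p(q(C)) = p(F) = C, p(q(D)) = p(G) = D, p(q(E)) = p(B) = H, p(q(F)) = p(D) = E, p(q(G)) = p(H) = F, p(q(H)) = p(E) = A.
Hence pq = [B G C D H E F A].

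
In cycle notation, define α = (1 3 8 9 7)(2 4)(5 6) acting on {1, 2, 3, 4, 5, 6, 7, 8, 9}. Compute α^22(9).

9 lies in the 5-cycle (1 3 8 9 7).
Since the cycle has length 5, α^22 acts on it the same as α^2 (22 mod 5 = 2).
Stepping 2 places around the cycle: 9 → 7 → 1.

1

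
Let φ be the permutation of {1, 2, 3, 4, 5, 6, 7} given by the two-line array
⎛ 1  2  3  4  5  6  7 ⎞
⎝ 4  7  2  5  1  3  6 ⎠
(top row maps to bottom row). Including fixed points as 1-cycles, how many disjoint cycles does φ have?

The cycle decomposition is (1 4 5)(2 7 6 3), which has 2 cycles (counting 1-cycles).

2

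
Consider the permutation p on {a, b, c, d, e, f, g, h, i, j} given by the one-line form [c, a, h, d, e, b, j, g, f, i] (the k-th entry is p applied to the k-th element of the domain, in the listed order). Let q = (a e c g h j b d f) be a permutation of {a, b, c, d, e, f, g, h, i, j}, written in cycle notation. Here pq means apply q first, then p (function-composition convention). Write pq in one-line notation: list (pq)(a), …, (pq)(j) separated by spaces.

e d j b h c g i f a

For each element, apply q then p: a → e → e; b → d → d; c → g → j; d → f → b; e → c → h; f → a → c; g → h → g; h → j → i; i → i → f; j → b → a.
So pq in one-line form is e d j b h c g i f a.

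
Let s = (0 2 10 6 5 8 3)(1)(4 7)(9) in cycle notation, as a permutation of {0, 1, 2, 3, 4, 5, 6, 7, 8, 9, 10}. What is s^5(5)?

5 lies in the 7-cycle (0 2 10 6 5 8 3).
Stepping 5 places around the cycle: 5 → 8 → 3 → 0 → 2 → 10.

10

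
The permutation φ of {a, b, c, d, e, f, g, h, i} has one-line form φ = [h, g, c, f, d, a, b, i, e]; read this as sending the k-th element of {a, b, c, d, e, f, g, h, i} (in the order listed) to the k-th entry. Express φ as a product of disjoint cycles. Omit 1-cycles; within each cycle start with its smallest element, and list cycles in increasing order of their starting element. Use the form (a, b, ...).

(a, h, i, e, d, f)(b, g)

Iterating φ from a gives a → h → i → e → d → f → a; that is the 6-cycle (a, h, i, e, d, f).
Repeating from the next unused element and collecting all non-trivial cycles gives (a, h, i, e, d, f)(b, g).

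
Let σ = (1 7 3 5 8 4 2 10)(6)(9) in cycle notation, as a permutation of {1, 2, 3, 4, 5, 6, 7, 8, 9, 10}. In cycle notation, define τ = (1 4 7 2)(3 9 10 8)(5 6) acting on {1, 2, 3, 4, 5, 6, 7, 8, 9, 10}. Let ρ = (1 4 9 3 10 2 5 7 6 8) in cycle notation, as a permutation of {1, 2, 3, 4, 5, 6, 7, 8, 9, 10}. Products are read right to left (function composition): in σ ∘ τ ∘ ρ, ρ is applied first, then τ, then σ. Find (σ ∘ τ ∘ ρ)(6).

5

(σ ∘ τ ∘ ρ)(6) = σ(τ(ρ(6))). ρ(6) = 8, then τ(8) = 3, then σ(3) = 5, so the result is 5.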